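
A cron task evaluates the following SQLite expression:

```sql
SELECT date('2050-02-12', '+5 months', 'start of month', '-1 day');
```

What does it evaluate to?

Adding +5 months to 2050-02-12 gives 2050-07-12.
`start of month` rewinds 2050-07-12 to 2050-07-01.
Going back 1 day from 2050-07-01 reaches 2050-06-30 (last day of June, 30 days).

2050-06-30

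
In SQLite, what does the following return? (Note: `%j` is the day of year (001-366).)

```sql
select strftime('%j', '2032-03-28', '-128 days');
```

325

First apply '-128 days': 2032-03-28 → 2031-11-21.
Day-of-year for 2031-11-21: days since 2031-01-01 inclusive = 325, zero-padded to 325.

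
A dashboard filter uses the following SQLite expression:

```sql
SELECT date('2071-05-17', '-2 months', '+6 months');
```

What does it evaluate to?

2071-09-17

Adding -2 months to 2071-05-17 gives 2071-03-17.
Adding +6 months to 2071-03-17 gives 2071-09-17.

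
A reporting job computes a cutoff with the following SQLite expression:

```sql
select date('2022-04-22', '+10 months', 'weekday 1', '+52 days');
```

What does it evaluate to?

2023-04-20

Adding +10 months to 2022-04-22 gives 2023-02-22.
`weekday 1` advances to the next Monday; 2023-02-22 is a Wednesday, so it moves forward to 2023-02-27.
Applying '+52 days' to 2023-02-27: counting 52 days forward gives 2023-04-20.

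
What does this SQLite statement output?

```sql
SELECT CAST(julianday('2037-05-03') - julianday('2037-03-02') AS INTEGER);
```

62

29 days remain in March 2037 after the 2nd (31 − 2).
April 2037: 30 days.
Then 3 days into May 2037.
Total: 29 + 30 + 3 = 62.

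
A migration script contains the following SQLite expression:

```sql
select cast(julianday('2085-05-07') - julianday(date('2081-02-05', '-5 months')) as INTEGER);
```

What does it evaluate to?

Adding -5 months to 2081-02-05 gives 2080-09-05.
25 days remain in September 2080 after the 5th (30 − 5).
Full months from October 2080 through April 2085 contribute their day counts.
Then 7 days into May 2085.
Total: 25 + 31 + 30 + 31 + 31 + 28 + 31 + 30 + 31 + 30 + 31 + 31 + 30 + 31 + 30 + 31 + 31 + 28 + 31 + 30 + 31 + 30 + 31 + 31 + 30 + 31 + 30 + 31 + 31 + 28 + 31 + 30 + 31 + 30 + 31 + 31 + 30 + 31 + 30 + 31 + 31 + 29 + 31 + 30 + 31 + 30 + 31 + 31 + 30 + 31 + 30 + 31 + 31 + 28 + 31 + 30 + 7 = 1705.

1705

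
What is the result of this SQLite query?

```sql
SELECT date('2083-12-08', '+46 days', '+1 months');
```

2084-02-23

Applying '+46 days' to 2083-12-08: counting 46 days forward gives 2084-01-23.
Adding +1 month to 2084-01-23 gives 2084-02-23.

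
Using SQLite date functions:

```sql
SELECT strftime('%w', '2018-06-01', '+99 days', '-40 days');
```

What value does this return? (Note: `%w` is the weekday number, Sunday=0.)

1

First apply '+99 days', '-40 days': 2018-06-01 → 2018-07-30.
2018-07-30 is a Monday; with Sunday=0 that is 1.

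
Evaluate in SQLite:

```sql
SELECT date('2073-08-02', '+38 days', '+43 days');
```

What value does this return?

August 2073 has 31 days; 29 remain after the 2nd, so 30 days reach 2073-09-01.
Advancing 8 more days within September lands on 2073-09-09.
Applying '+43 days' to 2073-09-09: counting 43 days forward gives 2073-10-22.

2073-10-22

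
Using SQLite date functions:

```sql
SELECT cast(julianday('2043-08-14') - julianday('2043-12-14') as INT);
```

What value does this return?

17 days remain in August 2043 after the 14th (31 − 14).
September 2043: 30 days.
October 2043: 31 days.
November 2043: 30 days.
Then 14 days into December 2043.
Total: 17 + 30 + 31 + 30 + 14 = 122.
The subtraction is earlier − later, so the result is −122 → -122.

-122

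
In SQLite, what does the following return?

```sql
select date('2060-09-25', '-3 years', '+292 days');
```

2058-07-14

Adding -3 years to 2060-09-25 gives 2057-09-25.
Applying '+292 days' to 2057-09-25: counting 292 days forward gives 2058-07-14.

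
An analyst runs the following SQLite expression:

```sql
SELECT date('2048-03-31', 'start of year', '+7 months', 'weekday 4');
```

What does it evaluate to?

2048-08-06

`start of year` rewinds 2048-03-31 to 2048-01-01.
Adding +7 months to 2048-01-01 gives 2048-08-01.
`weekday 4` advances to the next Thursday; 2048-08-01 is a Saturday, so it moves forward to 2048-08-06.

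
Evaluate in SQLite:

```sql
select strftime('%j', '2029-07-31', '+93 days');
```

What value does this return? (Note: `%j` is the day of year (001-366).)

First apply '+93 days': 2029-07-31 → 2029-11-01.
Day-of-year for 2029-11-01: days since 2029-01-01 inclusive = 305, zero-padded to 305.

305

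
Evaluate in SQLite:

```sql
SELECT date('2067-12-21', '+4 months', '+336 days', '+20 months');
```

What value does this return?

2070-11-23

Adding +4 months to 2067-12-21 gives 2068-04-21.
Applying '+336 days' to 2068-04-21: counting 336 days forward gives 2069-03-23.
Adding +20 months to 2069-03-23 gives 2070-11-23.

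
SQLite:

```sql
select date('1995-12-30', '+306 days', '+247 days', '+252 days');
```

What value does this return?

Applying '+306 days' to 1995-12-30: counting 306 days forward gives 1996-10-31.
Applying '+247 days' to 1996-10-31: counting 247 days forward gives 1997-07-05.
Applying '+252 days' to 1997-07-05: counting 252 days forward gives 1998-03-14.

1998-03-14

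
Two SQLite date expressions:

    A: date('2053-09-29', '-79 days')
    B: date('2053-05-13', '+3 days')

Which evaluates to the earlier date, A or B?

A = 2053-07-12.
B = 2053-05-16.
B is earlier.

B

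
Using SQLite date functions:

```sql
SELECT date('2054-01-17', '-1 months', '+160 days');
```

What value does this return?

Adding -1 month to 2054-01-17 gives 2053-12-17.
Applying '+160 days' to 2053-12-17: counting 160 days forward gives 2054-05-26.

2054-05-26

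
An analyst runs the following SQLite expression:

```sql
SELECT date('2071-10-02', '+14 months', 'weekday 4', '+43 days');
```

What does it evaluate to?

Adding +14 months to 2071-10-02 gives 2072-12-02.
`weekday 4` advances to the next Thursday; 2072-12-02 is a Friday, so it moves forward to 2072-12-08.
Applying '+43 days' to 2072-12-08: counting 43 days forward gives 2073-01-20.

2073-01-20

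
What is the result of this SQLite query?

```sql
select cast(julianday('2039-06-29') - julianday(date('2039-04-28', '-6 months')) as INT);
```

Adding -6 months to 2039-04-28 gives 2038-10-28.
3 days remain in October 2038 after the 28th (31 − 28).
Full months from November 2038 through May 2039 contribute their day counts.
Then 29 days into June 2039.
Total: 3 + 30 + 31 + 31 + 28 + 31 + 30 + 31 + 29 = 244.

244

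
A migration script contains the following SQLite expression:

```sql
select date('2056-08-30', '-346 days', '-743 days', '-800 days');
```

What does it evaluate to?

2051-06-29

Applying '-346 days' to 2056-08-30: counting 346 days back gives 2055-09-19.
Applying '-743 days' to 2055-09-19: counting 743 days back gives 2053-09-06.
Applying '-800 days' to 2053-09-06: counting 800 days back gives 2051-06-29.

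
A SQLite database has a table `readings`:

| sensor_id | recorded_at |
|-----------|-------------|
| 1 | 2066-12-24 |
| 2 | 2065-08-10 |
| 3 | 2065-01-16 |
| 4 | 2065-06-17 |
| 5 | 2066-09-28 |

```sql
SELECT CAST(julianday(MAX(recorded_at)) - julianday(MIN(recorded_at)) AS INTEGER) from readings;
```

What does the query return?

707

MIN = 2065-01-16, MAX = 2066-12-24.
15 days remain in January 2065 after the 16th (31 − 16).
Full months from February 2065 through November 2066 contribute their day counts.
Then 24 days into December 2066.
Total: 15 + 28 + 31 + 30 + 31 + 30 + 31 + 31 + 30 + 31 + 30 + 31 + 31 + 28 + 31 + 30 + 31 + 30 + 31 + 31 + 30 + 31 + 30 + 24 = 707.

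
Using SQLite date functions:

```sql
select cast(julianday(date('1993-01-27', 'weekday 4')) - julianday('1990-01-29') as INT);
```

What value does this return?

1095

`weekday 4` advances to the next Thursday; 1993-01-27 is a Wednesday, so it moves forward to 1993-01-28.
2 days remain in January 1990 after the 29th (31 − 29).
Full months from February 1990 through December 1992 contribute their day counts.
Then 28 days into January 1993.
Total: 2 + 28 + 31 + 30 + 31 + 30 + 31 + 31 + 30 + 31 + 30 + 31 + 31 + 28 + 31 + 30 + 31 + 30 + 31 + 31 + 30 + 31 + 30 + 31 + 31 + 29 + 31 + 30 + 31 + 30 + 31 + 31 + 30 + 31 + 30 + 31 + 28 = 1095.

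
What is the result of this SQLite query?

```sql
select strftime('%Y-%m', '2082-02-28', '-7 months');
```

First apply '-7 months': 2082-02-28 → 2081-07-28.
`%Y-%m` extracts the year-month: 2081-07.

2081-07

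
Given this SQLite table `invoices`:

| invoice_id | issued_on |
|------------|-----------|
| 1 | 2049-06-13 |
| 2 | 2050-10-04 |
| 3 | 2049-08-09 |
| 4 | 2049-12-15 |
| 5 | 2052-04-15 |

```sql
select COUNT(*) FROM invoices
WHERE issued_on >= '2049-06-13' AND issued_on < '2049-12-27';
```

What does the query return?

Rows in [2049-06-13, 2049-12-27): 2049-06-13, 2049-08-09, 2049-12-15 → 3 rows.

3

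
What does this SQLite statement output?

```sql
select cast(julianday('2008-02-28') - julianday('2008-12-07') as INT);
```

1 day remains in February 2008 after the 28th (29 − 28).
Full months from March 2008 through November 2008 contribute their day counts.
Then 7 days into December 2008.
Total: 1 + 31 + 30 + 31 + 30 + 31 + 31 + 30 + 31 + 30 + 7 = 283.
The subtraction is earlier − later, so the result is −283 → -283.

-283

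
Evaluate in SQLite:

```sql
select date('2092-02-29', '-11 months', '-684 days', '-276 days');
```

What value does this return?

Adding -11 months to 2092-02-29 gives 2091-03-29.
Applying '-684 days' to 2091-03-29: counting 684 days back gives 2089-05-14.
Applying '-276 days' to 2089-05-14: counting 276 days back gives 2088-08-11.

2088-08-11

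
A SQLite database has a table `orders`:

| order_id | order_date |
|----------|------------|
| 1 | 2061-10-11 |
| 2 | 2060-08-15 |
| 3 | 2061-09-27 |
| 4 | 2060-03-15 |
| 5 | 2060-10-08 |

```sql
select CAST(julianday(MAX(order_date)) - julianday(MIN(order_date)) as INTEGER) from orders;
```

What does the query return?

575

MIN = 2060-03-15, MAX = 2061-10-11.
16 days remain in March 2060 after the 15th (31 − 15).
Full months from April 2060 through September 2061 contribute their day counts.
Then 11 days into October 2061.
Total: 16 + 30 + 31 + 30 + 31 + 31 + 30 + 31 + 30 + 31 + 31 + 28 + 31 + 30 + 31 + 30 + 31 + 31 + 30 + 11 = 575.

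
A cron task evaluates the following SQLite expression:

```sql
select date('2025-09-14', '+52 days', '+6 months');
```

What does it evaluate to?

2026-05-05

Applying '+52 days' to 2025-09-14: counting 52 days forward gives 2025-11-05.
Adding +6 months to 2025-11-05 gives 2026-05-05.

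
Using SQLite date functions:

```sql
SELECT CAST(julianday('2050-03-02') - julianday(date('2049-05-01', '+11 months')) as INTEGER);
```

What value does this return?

-30

Adding +11 months to 2049-05-01 gives 2050-04-01.
29 days remain in March 2050 after the 2nd (31 − 2).
Then 1 day into April 2050.
Total: 29 + 1 = 30.
The subtraction is earlier − later, so the result is −30 → -30.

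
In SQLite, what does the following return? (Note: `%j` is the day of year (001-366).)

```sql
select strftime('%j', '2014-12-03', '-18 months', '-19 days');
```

135

First apply '-18 months', '-19 days': 2014-12-03 → 2013-05-15.
Day-of-year for 2013-05-15: days since 2013-01-01 inclusive = 135, zero-padded to 135.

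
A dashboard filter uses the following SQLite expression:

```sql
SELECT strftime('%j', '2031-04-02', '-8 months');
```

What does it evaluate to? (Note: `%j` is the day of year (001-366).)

214

First apply '-8 months': 2031-04-02 → 2030-08-02.
Day-of-year for 2030-08-02: days since 2030-01-01 inclusive = 214, zero-padded to 214.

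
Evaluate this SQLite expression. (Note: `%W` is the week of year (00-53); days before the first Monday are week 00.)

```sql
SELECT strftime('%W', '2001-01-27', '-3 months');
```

First apply '-3 months': 2001-01-27 → 2000-10-27.
2000-10-27 is a Friday. SQLite's %W counts Mondays since the year started; the result is 43.

43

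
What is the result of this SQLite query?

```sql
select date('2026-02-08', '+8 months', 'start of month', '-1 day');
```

Adding +8 months to 2026-02-08 gives 2026-10-08.
`start of month` rewinds 2026-10-08 to 2026-10-01.
Going back 1 day from 2026-10-01 reaches 2026-09-30 (last day of September, 30 days).

2026-09-30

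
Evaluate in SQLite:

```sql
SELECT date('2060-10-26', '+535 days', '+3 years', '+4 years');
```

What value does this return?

Applying '+535 days' to 2060-10-26: counting 535 days forward gives 2062-04-14.
Adding +3 years to 2062-04-14 gives 2065-04-14.
Adding +4 years to 2065-04-14 gives 2069-04-14.

2069-04-14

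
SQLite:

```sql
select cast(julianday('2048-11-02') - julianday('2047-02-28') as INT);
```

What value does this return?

613

0 days remain in February 2047 after the 28th (28 − 28).
Full months from March 2047 through October 2048 contribute their day counts.
Then 2 days into November 2048.
Total: 0 + 31 + 30 + 31 + 30 + 31 + 31 + 30 + 31 + 30 + 31 + 31 + 29 + 31 + 30 + 31 + 30 + 31 + 31 + 30 + 31 + 2 = 613.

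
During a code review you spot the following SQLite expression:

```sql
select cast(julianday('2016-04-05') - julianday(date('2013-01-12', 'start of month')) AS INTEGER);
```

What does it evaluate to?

`start of month` rewinds 2013-01-12 to 2013-01-01.
30 days remain in January 2013 after the 1st (31 − 1).
Full months from February 2013 through March 2016 contribute their day counts.
Then 5 days into April 2016.
Total: 30 + 28 + 31 + 30 + 31 + 30 + 31 + 31 + 30 + 31 + 30 + 31 + 31 + 28 + 31 + 30 + 31 + 30 + 31 + 31 + 30 + 31 + 30 + 31 + 31 + 28 + 31 + 30 + 31 + 30 + 31 + 31 + 30 + 31 + 30 + 31 + 31 + 29 + 31 + 5 = 1190.

1190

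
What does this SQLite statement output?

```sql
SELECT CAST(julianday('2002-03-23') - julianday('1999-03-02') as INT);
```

29 days remain in March 1999 after the 2nd (31 − 2).
Full months from April 1999 through February 2002 contribute their day counts.
Then 23 days into March 2002.
Total: 29 + 30 + 31 + 30 + 31 + 31 + 30 + 31 + 30 + 31 + 31 + 29 + 31 + 30 + 31 + 30 + 31 + 31 + 30 + 31 + 30 + 31 + 31 + 28 + 31 + 30 + 31 + 30 + 31 + 31 + 30 + 31 + 30 + 31 + 31 + 28 + 23 = 1117.

1117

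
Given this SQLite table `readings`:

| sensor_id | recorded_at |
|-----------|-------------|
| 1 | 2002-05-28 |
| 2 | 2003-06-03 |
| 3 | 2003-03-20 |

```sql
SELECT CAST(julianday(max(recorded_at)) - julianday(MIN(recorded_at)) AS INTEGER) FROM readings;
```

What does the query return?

MIN = 2002-05-28, MAX = 2003-06-03.
3 days remain in May 2002 after the 28th (31 − 28).
Full months from June 2002 through May 2003 contribute their day counts.
Then 3 days into June 2003.
Total: 3 + 30 + 31 + 31 + 30 + 31 + 30 + 31 + 31 + 28 + 31 + 30 + 31 + 3 = 371.

371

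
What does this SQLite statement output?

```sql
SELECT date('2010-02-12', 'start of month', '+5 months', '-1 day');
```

`start of month` rewinds 2010-02-12 to 2010-02-01.
Adding +5 months to 2010-02-01 gives 2010-07-01.
Going back 1 day from 2010-07-01 reaches 2010-06-30 (last day of June, 30 days).

2010-06-30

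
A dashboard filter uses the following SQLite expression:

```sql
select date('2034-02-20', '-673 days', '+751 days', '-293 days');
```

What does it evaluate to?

2033-07-20

Applying '-673 days' to 2034-02-20: counting 673 days back gives 2032-04-18.
Applying '+751 days' to 2032-04-18: counting 751 days forward gives 2034-05-09.
Applying '-293 days' to 2034-05-09: counting 293 days back gives 2033-07-20.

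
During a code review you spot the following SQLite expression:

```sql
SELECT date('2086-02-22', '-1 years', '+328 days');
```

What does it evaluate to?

2086-01-16

Adding -1 year to 2086-02-22 gives 2085-02-22.
Applying '+328 days' to 2085-02-22: counting 328 days forward gives 2086-01-16.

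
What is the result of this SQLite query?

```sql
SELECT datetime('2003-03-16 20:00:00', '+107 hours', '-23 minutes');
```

2003-03-21 06:37:00

+107 hours from 2003-03-16 20:00:00 is 2003-03-21 07:00:00 (crosses midnight).
-23 minutes from 2003-03-21 07:00:00 is 2003-03-21 06:37:00.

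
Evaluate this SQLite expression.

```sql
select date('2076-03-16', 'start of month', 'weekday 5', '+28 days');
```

`start of month` rewinds 2076-03-16 to 2076-03-01.
`weekday 5` advances to the next Friday; 2076-03-01 is a Sunday, so it moves forward to 2076-03-06.
March 2076 has 31 days; 25 remain after the 6th, so 26 days reach 2076-04-01.
Advancing 2 more days within April lands on 2076-04-03.

2076-04-03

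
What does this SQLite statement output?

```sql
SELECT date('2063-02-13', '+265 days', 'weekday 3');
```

2063-11-07

Applying '+265 days' to 2063-02-13: counting 265 days forward gives 2063-11-05.
`weekday 3` advances to the next Wednesday; 2063-11-05 is a Monday, so it moves forward to 2063-11-07.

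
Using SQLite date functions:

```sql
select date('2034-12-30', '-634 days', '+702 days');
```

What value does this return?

2035-03-08

Applying '-634 days' to 2034-12-30: counting 634 days back gives 2033-04-05.
Applying '+702 days' to 2033-04-05: counting 702 days forward gives 2035-03-08.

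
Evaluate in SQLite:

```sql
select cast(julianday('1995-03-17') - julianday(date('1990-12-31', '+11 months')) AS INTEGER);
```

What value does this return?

Adding +11 months to 1990-12-31 targets 1991-11-31. November 1991 has only 30 days, so SQLite normalizes the 1-day overflow forward to 1991-12-01.
30 days remain in December 1991 after the 1st (31 − 1).
Full months from January 1992 through February 1995 contribute their day counts.
Then 17 days into March 1995.
Total: 30 + 31 + 29 + 31 + 30 + 31 + 30 + 31 + 31 + 30 + 31 + 30 + 31 + 31 + 28 + 31 + 30 + 31 + 30 + 31 + 31 + 30 + 31 + 30 + 31 + 31 + 28 + 31 + 30 + 31 + 30 + 31 + 31 + 30 + 31 + 30 + 31 + 31 + 28 + 17 = 1202.

1202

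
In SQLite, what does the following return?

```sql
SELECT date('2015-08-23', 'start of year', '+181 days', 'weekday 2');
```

2015-07-07

`start of year` rewinds 2015-08-23 to 2015-01-01.
Applying '+181 days' to 2015-01-01: counting 181 days forward gives 2015-07-01.
`weekday 2` advances to the next Tuesday; 2015-07-01 is a Wednesday, so it moves forward to 2015-07-07.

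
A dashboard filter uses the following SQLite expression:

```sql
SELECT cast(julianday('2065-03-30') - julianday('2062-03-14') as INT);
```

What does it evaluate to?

17 days remain in March 2062 after the 14th (31 − 14).
Full months from April 2062 through February 2065 contribute their day counts.
Then 30 days into March 2065.
Total: 17 + 30 + 31 + 30 + 31 + 31 + 30 + 31 + 30 + 31 + 31 + 28 + 31 + 30 + 31 + 30 + 31 + 31 + 30 + 31 + 30 + 31 + 31 + 29 + 31 + 30 + 31 + 30 + 31 + 31 + 30 + 31 + 30 + 31 + 31 + 28 + 30 = 1112.

1112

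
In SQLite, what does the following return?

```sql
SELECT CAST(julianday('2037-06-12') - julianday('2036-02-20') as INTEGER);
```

9 days remain in February 2036 after the 20th (29 − 20).
Full months from March 2036 through May 2037 contribute their day counts.
Then 12 days into June 2037.
Total: 9 + 31 + 30 + 31 + 30 + 31 + 31 + 30 + 31 + 30 + 31 + 31 + 28 + 31 + 30 + 31 + 12 = 478.

478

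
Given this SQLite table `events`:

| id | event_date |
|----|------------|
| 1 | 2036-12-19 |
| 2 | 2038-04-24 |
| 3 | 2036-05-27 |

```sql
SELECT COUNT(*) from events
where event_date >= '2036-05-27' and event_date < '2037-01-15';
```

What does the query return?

Rows in [2036-05-27, 2037-01-15): 2036-12-19, 2036-05-27 → 2 rows.

2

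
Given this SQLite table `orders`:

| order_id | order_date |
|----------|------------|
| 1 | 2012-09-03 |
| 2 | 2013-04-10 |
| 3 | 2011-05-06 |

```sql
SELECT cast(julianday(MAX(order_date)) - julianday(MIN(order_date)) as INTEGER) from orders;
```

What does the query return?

MIN = 2011-05-06, MAX = 2013-04-10.
25 days remain in May 2011 after the 6th (31 − 6).
Full months from June 2011 through March 2013 contribute their day counts.
Then 10 days into April 2013.
Total: 25 + 30 + 31 + 31 + 30 + 31 + 30 + 31 + 31 + 29 + 31 + 30 + 31 + 30 + 31 + 31 + 30 + 31 + 30 + 31 + 31 + 28 + 31 + 10 = 705.

705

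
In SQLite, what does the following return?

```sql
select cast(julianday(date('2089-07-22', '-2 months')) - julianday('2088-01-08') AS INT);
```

Adding -2 months to 2089-07-22 gives 2089-05-22.
23 days remain in January 2088 after the 8th (31 − 8).
Full months from February 2088 through April 2089 contribute their day counts.
Then 22 days into May 2089.
Total: 23 + 29 + 31 + 30 + 31 + 30 + 31 + 31 + 30 + 31 + 30 + 31 + 31 + 28 + 31 + 30 + 22 = 500.

500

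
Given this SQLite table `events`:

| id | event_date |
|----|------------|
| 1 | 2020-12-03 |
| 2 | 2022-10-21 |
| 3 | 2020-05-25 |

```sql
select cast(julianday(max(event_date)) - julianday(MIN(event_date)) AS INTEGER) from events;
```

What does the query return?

879

MIN = 2020-05-25, MAX = 2022-10-21.
6 days remain in May 2020 after the 25th (31 − 25).
Full months from June 2020 through September 2022 contribute their day counts.
Then 21 days into October 2022.
Total: 6 + 30 + 31 + 31 + 30 + 31 + 30 + 31 + 31 + 28 + 31 + 30 + 31 + 30 + 31 + 31 + 30 + 31 + 30 + 31 + 31 + 28 + 31 + 30 + 31 + 30 + 31 + 31 + 30 + 21 = 879.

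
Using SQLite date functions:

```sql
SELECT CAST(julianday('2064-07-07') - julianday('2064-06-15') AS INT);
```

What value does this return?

22

15 days remain in June 2064 after the 15th (30 − 15).
Then 7 days into July 2064.
Total: 15 + 7 = 22.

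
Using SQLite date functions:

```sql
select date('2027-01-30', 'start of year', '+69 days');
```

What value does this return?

2027-03-11

`start of year` rewinds 2027-01-30 to 2027-01-01.
Applying '+69 days' to 2027-01-01: counting 69 days forward gives 2027-03-11.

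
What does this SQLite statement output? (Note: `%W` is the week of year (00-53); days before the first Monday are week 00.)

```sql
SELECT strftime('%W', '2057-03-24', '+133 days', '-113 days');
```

15

First apply '+133 days', '-113 days': 2057-03-24 → 2057-04-13.
2057-04-13 is a Friday. SQLite's %W counts Mondays since the year started; the result is 15.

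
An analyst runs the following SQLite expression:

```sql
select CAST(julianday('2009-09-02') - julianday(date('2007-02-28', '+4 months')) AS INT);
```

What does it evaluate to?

Adding +4 months to 2007-02-28 gives 2007-06-28.
2 days remain in June 2007 after the 28th (30 − 28).
Full months from July 2007 through August 2009 contribute their day counts.
Then 2 days into September 2009.
Total: 2 + 31 + 31 + 30 + 31 + 30 + 31 + 31 + 29 + 31 + 30 + 31 + 30 + 31 + 31 + 30 + 31 + 30 + 31 + 31 + 28 + 31 + 30 + 31 + 30 + 31 + 31 + 2 = 797.

797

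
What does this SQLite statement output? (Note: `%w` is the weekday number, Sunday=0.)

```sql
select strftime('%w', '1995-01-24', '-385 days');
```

2

First apply '-385 days': 1995-01-24 → 1994-01-04.
1994-01-04 is a Tuesday; with Sunday=0 that is 2.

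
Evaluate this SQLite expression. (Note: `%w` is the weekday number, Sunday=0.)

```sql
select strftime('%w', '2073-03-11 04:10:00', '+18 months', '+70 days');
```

First apply '+18 months', '+70 days': 2073-03-11 04:10:00 → 2074-11-20 04:10:00.
2074-11-20 is a Tuesday; with Sunday=0 that is 2.

2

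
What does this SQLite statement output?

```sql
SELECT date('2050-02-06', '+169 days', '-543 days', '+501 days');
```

2050-06-13

Applying '+169 days' to 2050-02-06: counting 169 days forward gives 2050-07-25.
Applying '-543 days' to 2050-07-25: counting 543 days back gives 2049-01-28.
Applying '+501 days' to 2049-01-28: counting 501 days forward gives 2050-06-13.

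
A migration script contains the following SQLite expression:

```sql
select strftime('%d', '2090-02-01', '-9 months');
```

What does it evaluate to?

01

First apply '-9 months': 2090-02-01 → 2089-05-01.
`%d` extracts the 2-digit day of month: 01.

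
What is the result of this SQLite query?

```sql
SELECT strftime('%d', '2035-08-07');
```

07

`%d` extracts the 2-digit day of month: 07.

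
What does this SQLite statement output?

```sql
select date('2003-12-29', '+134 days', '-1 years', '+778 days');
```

Applying '+134 days' to 2003-12-29: counting 134 days forward gives 2004-05-11.
Adding -1 year to 2004-05-11 gives 2003-05-11.
Applying '+778 days' to 2003-05-11: counting 778 days forward gives 2005-06-27.

2005-06-27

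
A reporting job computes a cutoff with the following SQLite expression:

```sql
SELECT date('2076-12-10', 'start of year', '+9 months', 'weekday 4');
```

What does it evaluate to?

2076-10-01

`start of year` rewinds 2076-12-10 to 2076-01-01.
Adding +9 months to 2076-01-01 gives 2076-10-01.
`weekday 4` advances to the next Thursday; 2076-10-01 is already a Thursday, so it stays at 2076-10-01.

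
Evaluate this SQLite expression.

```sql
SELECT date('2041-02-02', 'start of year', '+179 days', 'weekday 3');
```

2041-07-03

`start of year` rewinds 2041-02-02 to 2041-01-01.
Applying '+179 days' to 2041-01-01: counting 179 days forward gives 2041-06-29.
`weekday 3` advances to the next Wednesday; 2041-06-29 is a Saturday, so it moves forward to 2041-07-03.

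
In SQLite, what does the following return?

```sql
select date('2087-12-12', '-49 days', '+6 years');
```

2093-10-24

Applying '-49 days' to 2087-12-12: counting 49 days back gives 2087-10-24.
Adding +6 years to 2087-10-24 gives 2093-10-24.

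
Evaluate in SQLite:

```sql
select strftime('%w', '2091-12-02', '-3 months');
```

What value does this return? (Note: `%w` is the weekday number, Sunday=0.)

0

First apply '-3 months': 2091-12-02 → 2091-09-02.
2091-09-02 is a Sunday; with Sunday=0 that is 0.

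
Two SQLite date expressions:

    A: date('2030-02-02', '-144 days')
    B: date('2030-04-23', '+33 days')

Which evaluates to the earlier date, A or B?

A = 2029-09-11.
B = 2030-05-26.
A is earlier.

A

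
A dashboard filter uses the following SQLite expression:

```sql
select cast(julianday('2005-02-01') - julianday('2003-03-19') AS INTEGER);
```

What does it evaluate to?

12 days remain in March 2003 after the 19th (31 − 19).
Full months from April 2003 through January 2005 contribute their day counts.
Then 1 day into February 2005.
Total: 12 + 30 + 31 + 30 + 31 + 31 + 30 + 31 + 30 + 31 + 31 + 29 + 31 + 30 + 31 + 30 + 31 + 31 + 30 + 31 + 30 + 31 + 31 + 1 = 685.

685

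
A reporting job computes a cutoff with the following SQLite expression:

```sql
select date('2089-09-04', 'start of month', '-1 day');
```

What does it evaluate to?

2089-08-31

`start of month` rewinds 2089-09-04 to 2089-09-01.
Going back 1 day from 2089-09-01 reaches 2089-08-31 (last day of August, 31 days).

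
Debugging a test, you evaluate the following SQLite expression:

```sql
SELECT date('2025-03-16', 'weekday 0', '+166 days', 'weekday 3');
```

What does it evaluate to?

`weekday 0` advances to the next Sunday; 2025-03-16 is already a Sunday, so it stays at 2025-03-16.
Applying '+166 days' to 2025-03-16: counting 166 days forward gives 2025-08-29.
`weekday 3` advances to the next Wednesday; 2025-08-29 is a Friday, so it moves forward to 2025-09-03.

2025-09-03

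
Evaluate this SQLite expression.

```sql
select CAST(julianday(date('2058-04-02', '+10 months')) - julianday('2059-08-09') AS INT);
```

Adding +10 months to 2058-04-02 gives 2059-02-02.
26 days remain in February 2059 after the 2nd (28 − 2).
March 2059: 31 days.
April 2059: 30 days.
May 2059: 31 days.
June 2059: 30 days.
July 2059: 31 days.
Then 9 days into August 2059.
Total: 26 + 31 + 30 + 31 + 30 + 31 + 9 = 188.
The subtraction is earlier − later, so the result is −188 → -188.

-188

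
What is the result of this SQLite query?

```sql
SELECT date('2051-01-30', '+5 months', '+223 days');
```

2052-02-08

Adding +5 months to 2051-01-30 gives 2051-06-30.
Applying '+223 days' to 2051-06-30: counting 223 days forward gives 2052-02-08.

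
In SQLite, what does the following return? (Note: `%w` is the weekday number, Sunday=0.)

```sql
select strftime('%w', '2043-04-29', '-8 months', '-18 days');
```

1

First apply '-8 months', '-18 days': 2043-04-29 → 2042-08-11.
2042-08-11 is a Monday; with Sunday=0 that is 1.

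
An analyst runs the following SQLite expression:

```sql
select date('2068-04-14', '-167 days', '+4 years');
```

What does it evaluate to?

2071-10-30

Applying '-167 days' to 2068-04-14: counting 167 days back gives 2067-10-30.
Adding +4 years to 2067-10-30 gives 2071-10-30.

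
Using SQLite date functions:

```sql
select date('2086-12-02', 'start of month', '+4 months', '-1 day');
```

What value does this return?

2087-03-31

`start of month` rewinds 2086-12-02 to 2086-12-01.
Adding +4 months to 2086-12-01 gives 2087-04-01.
Going back 1 day from 2087-04-01 reaches 2087-03-31 (last day of March, 31 days).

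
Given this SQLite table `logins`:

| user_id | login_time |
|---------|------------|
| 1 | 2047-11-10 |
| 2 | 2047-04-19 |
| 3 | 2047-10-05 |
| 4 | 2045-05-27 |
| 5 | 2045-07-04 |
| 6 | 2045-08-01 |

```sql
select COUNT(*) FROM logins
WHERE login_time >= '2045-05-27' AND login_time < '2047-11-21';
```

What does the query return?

Rows in [2045-05-27, 2047-11-21): 2047-11-10, 2047-04-19, 2047-10-05, 2045-05-27, 2045-07-04, 2045-08-01 → 6 rows.

6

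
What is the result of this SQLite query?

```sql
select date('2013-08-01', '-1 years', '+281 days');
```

2013-05-09

Adding -1 year to 2013-08-01 gives 2012-08-01.
Applying '+281 days' to 2012-08-01: counting 281 days forward gives 2013-05-09.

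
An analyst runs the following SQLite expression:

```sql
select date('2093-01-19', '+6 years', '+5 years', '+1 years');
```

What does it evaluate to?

2105-01-19

Adding +6 years to 2093-01-19 gives 2099-01-19.
Adding +5 years to 2099-01-19 gives 2104-01-19.
Adding +1 year to 2104-01-19 gives 2105-01-19.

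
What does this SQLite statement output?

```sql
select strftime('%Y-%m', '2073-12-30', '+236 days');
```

2074-08

First apply '+236 days': 2073-12-30 → 2074-08-23.
`%Y-%m` extracts the year-month: 2074-08.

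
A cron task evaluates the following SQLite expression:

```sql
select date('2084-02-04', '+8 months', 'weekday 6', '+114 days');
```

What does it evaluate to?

Adding +8 months to 2084-02-04 gives 2084-10-04.
`weekday 6` advances to the next Saturday; 2084-10-04 is a Wednesday, so it moves forward to 2084-10-07.
Applying '+114 days' to 2084-10-07: counting 114 days forward gives 2085-01-29.

2085-01-29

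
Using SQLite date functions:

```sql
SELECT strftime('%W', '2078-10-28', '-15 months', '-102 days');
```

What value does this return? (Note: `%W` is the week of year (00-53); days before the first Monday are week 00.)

15

First apply '-15 months', '-102 days': 2078-10-28 → 2077-04-17.
2077-04-17 is a Saturday. SQLite's %W counts Mondays since the year started; the result is 15.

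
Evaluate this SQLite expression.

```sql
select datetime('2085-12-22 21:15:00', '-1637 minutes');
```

2085-12-21 17:58:00

1637 minutes = 27h 17m; -1637 minutes from 2085-12-22 21:15:00 is 2085-12-21 17:58:00 (crosses midnight).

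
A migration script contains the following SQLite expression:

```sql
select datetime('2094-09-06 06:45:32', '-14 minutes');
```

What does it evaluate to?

-14 minutes from 2094-09-06 06:45:32 is 2094-09-06 06:31:32.

2094-09-06 06:31:32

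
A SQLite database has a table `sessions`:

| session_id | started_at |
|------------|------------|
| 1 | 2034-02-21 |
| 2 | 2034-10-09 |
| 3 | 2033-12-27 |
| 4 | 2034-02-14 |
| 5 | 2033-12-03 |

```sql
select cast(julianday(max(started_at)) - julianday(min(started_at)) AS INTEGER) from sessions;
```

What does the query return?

MIN = 2033-12-03, MAX = 2034-10-09.
28 days remain in December 2033 after the 3rd (31 − 3).
Full months from January 2034 through September 2034 contribute their day counts.
Then 9 days into October 2034.
Total: 28 + 31 + 28 + 31 + 30 + 31 + 30 + 31 + 31 + 30 + 9 = 310.

310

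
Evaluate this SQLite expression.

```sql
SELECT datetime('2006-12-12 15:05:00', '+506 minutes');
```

506 minutes = 8h 26m; +506 minutes from 2006-12-12 15:05:00 is 2006-12-12 23:31:00.

2006-12-12 23:31:00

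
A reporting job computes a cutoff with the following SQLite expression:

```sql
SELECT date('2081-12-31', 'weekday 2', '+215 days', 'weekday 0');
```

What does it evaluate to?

2082-08-09

`weekday 2` advances to the next Tuesday; 2081-12-31 is a Wednesday, so it moves forward to 2082-01-06.
Applying '+215 days' to 2082-01-06: counting 215 days forward gives 2082-08-09.
`weekday 0` advances to the next Sunday; 2082-08-09 is already a Sunday, so it stays at 2082-08-09.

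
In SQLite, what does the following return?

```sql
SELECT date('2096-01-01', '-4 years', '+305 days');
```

Adding -4 years to 2096-01-01 gives 2092-01-01.
Applying '+305 days' to 2092-01-01: counting 305 days forward gives 2092-11-01.

2092-11-01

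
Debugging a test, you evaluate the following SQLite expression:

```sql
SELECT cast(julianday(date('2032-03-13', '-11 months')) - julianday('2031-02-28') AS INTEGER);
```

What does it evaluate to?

44

Adding -11 months to 2032-03-13 gives 2031-04-13.
0 days remain in February 2031 after the 28th (28 − 28).
March 2031: 31 days.
Then 13 days into April 2031.
Total: 0 + 31 + 13 = 44.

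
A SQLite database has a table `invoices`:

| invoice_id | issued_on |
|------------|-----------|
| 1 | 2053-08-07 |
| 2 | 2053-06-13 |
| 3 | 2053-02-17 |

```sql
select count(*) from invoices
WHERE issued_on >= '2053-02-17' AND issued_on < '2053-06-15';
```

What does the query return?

2

Rows in [2053-02-17, 2053-06-15): 2053-06-13, 2053-02-17 → 2 rows.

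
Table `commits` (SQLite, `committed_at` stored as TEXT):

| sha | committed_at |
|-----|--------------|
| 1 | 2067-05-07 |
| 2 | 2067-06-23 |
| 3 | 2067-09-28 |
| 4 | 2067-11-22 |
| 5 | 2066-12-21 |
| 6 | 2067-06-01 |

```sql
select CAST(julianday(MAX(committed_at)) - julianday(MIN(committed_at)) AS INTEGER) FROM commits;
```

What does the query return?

336

MIN = 2066-12-21, MAX = 2067-11-22.
10 days remain in December 2066 after the 21st (31 − 21).
Full months from January 2067 through October 2067 contribute their day counts.
Then 22 days into November 2067.
Total: 10 + 31 + 28 + 31 + 30 + 31 + 30 + 31 + 31 + 30 + 31 + 22 = 336.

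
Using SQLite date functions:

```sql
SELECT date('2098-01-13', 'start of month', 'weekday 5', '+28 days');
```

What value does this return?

2098-01-31

`start of month` rewinds 2098-01-13 to 2098-01-01.
`weekday 5` advances to the next Friday; 2098-01-01 is a Wednesday, so it moves forward to 2098-01-03.
Advancing 28 more days within January lands on 2098-01-31.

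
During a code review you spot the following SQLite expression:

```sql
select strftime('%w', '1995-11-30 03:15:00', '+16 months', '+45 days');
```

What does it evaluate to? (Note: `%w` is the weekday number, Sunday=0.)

3

First apply '+16 months', '+45 days': 1995-11-30 03:15:00 → 1997-05-14 03:15:00.
1997-05-14 is a Wednesday; with Sunday=0 that is 3.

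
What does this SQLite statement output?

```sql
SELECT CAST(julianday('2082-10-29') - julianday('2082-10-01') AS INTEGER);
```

Both dates are in October 2082: 29 − 1 = 28.

28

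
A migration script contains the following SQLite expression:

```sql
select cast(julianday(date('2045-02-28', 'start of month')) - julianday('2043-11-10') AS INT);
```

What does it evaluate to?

449

`start of month` rewinds 2045-02-28 to 2045-02-01.
20 days remain in November 2043 after the 10th (30 − 10).
Full months from December 2043 through January 2045 contribute their day counts.
Then 1 day into February 2045.
Total: 20 + 31 + 31 + 29 + 31 + 30 + 31 + 30 + 31 + 31 + 30 + 31 + 30 + 31 + 31 + 1 = 449.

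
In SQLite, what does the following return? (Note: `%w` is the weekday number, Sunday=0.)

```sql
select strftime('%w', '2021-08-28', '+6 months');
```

First apply '+6 months': 2021-08-28 → 2022-02-28.
2022-02-28 is a Monday; with Sunday=0 that is 1.

1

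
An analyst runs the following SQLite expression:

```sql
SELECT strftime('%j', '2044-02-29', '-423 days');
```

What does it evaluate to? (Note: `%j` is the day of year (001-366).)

002

First apply '-423 days': 2044-02-29 → 2043-01-02.
Day-of-year for 2043-01-02: days since 2043-01-01 inclusive = 2, zero-padded to 002.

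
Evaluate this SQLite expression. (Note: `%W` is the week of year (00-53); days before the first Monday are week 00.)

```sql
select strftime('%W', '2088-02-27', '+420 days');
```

First apply '+420 days': 2088-02-27 → 2089-04-22.
2089-04-22 is a Friday. SQLite's %W counts Mondays since the year started; the result is 16.

16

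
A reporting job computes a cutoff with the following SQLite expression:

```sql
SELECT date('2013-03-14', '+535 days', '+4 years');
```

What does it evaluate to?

Applying '+535 days' to 2013-03-14: counting 535 days forward gives 2014-08-31.
Adding +4 years to 2014-08-31 gives 2018-08-31.

2018-08-31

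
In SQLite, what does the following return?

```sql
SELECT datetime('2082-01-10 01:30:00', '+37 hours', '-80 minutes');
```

2082-01-11 13:10:00

+37 hours from 2082-01-10 01:30:00 is 2082-01-11 14:30:00 (crosses midnight).
80 minutes = 1h 20m; -80 minutes from 2082-01-11 14:30:00 is 2082-01-11 13:10:00.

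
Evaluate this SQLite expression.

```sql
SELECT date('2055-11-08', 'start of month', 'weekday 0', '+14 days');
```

`start of month` rewinds 2055-11-08 to 2055-11-01.
`weekday 0` advances to the next Sunday; 2055-11-01 is a Monday, so it moves forward to 2055-11-07.
Advancing 14 more days within November lands on 2055-11-21.

2055-11-21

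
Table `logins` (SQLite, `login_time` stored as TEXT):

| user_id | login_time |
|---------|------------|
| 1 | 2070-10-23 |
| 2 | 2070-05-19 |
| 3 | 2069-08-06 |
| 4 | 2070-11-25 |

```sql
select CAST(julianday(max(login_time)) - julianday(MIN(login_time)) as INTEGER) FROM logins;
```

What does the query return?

476

MIN = 2069-08-06, MAX = 2070-11-25.
25 days remain in August 2069 after the 6th (31 − 6).
Full months from September 2069 through October 2070 contribute their day counts.
Then 25 days into November 2070.
Total: 25 + 30 + 31 + 30 + 31 + 31 + 28 + 31 + 30 + 31 + 30 + 31 + 31 + 30 + 31 + 25 = 476.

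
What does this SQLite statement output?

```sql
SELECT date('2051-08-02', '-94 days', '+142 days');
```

2051-09-19

Applying '-94 days' to 2051-08-02: counting 94 days back gives 2051-04-30.
Applying '+142 days' to 2051-04-30: counting 142 days forward gives 2051-09-19.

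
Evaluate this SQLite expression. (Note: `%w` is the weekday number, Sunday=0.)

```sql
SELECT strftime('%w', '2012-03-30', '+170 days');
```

First apply '+170 days': 2012-03-30 → 2012-09-16.
2012-09-16 is a Sunday; with Sunday=0 that is 0.

0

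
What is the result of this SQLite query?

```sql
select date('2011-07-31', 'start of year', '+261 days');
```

`start of year` rewinds 2011-07-31 to 2011-01-01.
Applying '+261 days' to 2011-01-01: counting 261 days forward gives 2011-09-19.

2011-09-19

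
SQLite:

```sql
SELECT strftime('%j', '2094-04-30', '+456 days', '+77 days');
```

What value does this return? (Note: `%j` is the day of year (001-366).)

First apply '+456 days', '+77 days': 2094-04-30 → 2095-10-15.
Day-of-year for 2095-10-15: days since 2095-01-01 inclusive = 288, zero-padded to 288.

288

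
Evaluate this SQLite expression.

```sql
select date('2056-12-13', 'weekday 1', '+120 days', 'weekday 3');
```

2057-04-18

`weekday 1` advances to the next Monday; 2056-12-13 is a Wednesday, so it moves forward to 2056-12-18.
Applying '+120 days' to 2056-12-18: counting 120 days forward gives 2057-04-17.
`weekday 3` advances to the next Wednesday; 2057-04-17 is a Tuesday, so it moves forward to 2057-04-18.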